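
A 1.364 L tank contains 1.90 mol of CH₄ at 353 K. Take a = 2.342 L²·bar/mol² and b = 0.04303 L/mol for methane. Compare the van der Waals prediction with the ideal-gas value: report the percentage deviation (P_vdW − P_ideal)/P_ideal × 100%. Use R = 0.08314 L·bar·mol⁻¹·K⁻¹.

Ideal: P_ideal = nRT/V = (1.90)(0.08314)(353)/1.364 = 40.8812 bar
vdW: P = nRT/(V − nb) − a n²/V² = 55.7620/1.28224 − 8.45462/1.86050 = 43.4880 − 4.54427 = 38.9437 bar
% deviation = (38.9437 − 40.8812)/40.8812 × 100% = -4.74%

-4.74 %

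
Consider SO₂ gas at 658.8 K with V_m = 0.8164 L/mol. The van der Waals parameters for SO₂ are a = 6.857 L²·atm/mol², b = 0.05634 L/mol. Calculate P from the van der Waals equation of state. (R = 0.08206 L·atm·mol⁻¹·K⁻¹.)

P ≈ 60.84 atm

P = RT/(V_m − b) − a/V_m²
RT/(V_m − b) = (0.08206)(658.8)/(0.8164 − 0.05634) = 54.061/0.76006 = 71.127 atm
a/V_m² = 6.857/(0.8164)² = 10.288 atm
P = 71.127 − 10.288 = 60.84 atm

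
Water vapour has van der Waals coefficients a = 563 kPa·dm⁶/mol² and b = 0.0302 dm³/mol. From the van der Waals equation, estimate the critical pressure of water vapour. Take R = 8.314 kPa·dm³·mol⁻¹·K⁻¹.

P_c ≈ 22863 kPa

For a van der Waals gas, P_c = a/(27b²).
P_c = 563/(27×(0.0302)²) = 563/0.024625 = 22863 kPa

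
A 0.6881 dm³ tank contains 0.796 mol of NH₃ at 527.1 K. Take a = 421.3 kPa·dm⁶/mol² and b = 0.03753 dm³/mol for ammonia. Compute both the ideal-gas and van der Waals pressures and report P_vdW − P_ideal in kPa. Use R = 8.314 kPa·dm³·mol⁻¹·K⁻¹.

ΔP ≈ -333.7 kPa

Ideal: P_ideal = nRT/V = (0.796)(8.314)(527.1)/0.6881 = 5069.49 kPa
vdW: P = nRT/(V − nb) − a n²/V² = 3488.32/0.658226 − 266.942/0.473482 = 5299.58 − 563.785 = 4735.80 kPa
ΔP = 4735.80 − 5069.49 = -333.7 kPa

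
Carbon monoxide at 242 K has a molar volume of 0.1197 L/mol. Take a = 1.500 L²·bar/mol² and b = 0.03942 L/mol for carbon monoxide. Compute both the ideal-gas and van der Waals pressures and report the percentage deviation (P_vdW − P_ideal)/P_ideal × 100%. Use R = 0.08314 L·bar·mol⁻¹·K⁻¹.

-13.18 %

Ideal: P_ideal = RT/V_m = (0.08314)(242)/0.1197 = 168.086 bar
vdW: P = RT/(V_m − b) − a/V_m² = 20.1199/0.0802800 − 1.500/0.0143281 = 250.622 − 104.689 = 145.933 bar
% deviation = (145.933 − 168.086)/168.086 × 100% = -13.18%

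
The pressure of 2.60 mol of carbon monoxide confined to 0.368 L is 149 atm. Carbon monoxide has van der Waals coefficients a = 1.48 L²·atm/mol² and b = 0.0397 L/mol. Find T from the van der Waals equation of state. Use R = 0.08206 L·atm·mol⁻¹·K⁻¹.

T ≈ 276.6 K

T = (P + a n²/V²)(V − nb)/(nR)
P + a n²/V² = 149 + (1.48)(2.60)²/(0.368)² = 222.88 atm
V − nb = 0.368 − (2.60)(0.0397) = 0.26478 L
T = (222.88)(0.26478)/((2.60)(0.08206)) = 276.6 K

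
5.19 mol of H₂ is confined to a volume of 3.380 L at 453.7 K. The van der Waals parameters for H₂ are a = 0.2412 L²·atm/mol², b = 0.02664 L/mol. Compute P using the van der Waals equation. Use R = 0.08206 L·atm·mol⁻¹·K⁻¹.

P ≈ 59.04 atm

P = nRT/(V − nb) − a n²/V²
nRT/(V − nb) = (5.19)(0.08206)(453.7)/(3.380 − 5.19×0.02664) = 193.23/3.2417 = 59.608 atm
a n²/V² = (0.2412)(5.19)²/(3.380)² = 0.56869 atm
P = 59.608 − 0.56869 = 59.04 atm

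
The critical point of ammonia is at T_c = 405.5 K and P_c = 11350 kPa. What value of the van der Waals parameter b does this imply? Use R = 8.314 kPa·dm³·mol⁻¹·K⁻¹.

From T_c = 8a/(27Rb) and P_c = a/(27b²): b = R T_c/(8 P_c).
b = (8.314)(405.5)/(8×11350) = 3371.3/90800 = 0.03713 dm³/mol

b ≈ 0.03713 dm³/mol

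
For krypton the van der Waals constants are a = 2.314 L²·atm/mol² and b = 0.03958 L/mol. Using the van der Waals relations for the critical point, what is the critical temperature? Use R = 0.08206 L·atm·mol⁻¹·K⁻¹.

For a van der Waals gas, T_c = 8a/(27Rb).
T_c = 8×2.314/(27×0.08206×0.03958) = 18.512/0.087694 = 211.1 K

T_c ≈ 211.1 K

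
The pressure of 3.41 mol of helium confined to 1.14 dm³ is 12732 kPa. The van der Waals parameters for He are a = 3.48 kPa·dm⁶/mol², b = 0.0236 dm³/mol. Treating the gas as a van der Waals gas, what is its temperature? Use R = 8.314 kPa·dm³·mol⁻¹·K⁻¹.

T = (P + a n²/V²)(V − nb)/(nR)
P + a n²/V² = 12732 + (3.48)(3.41)²/(1.14)² = 12763 kPa
V − nb = 1.14 − (3.41)(0.0236) = 1.0595 dm³
T = (12763)(1.0595)/((3.41)(8.314)) = 477.0 K

T ≈ 477.0 K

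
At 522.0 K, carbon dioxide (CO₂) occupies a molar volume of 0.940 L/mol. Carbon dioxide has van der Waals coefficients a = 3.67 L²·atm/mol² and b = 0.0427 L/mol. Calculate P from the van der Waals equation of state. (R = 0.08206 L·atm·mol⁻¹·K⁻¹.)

P = RT/(V_m − b) − a/V_m²
RT/(V_m − b) = (0.08206)(522.0)/(0.940 − 0.0427) = 42.835/0.89730 = 47.738 atm
a/V_m² = 3.67/(0.940)² = 4.1535 atm
P = 47.738 − 4.1535 = 43.58 atm

P ≈ 43.58 atm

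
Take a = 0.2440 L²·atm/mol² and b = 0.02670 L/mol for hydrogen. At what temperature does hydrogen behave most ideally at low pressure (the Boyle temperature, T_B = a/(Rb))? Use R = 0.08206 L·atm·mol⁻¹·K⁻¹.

T_B ≈ 111.4 K

For a van der Waals gas the second virial coefficient B₂ = b − a/(RT) vanishes at T_B = a/(Rb).
T_B = 0.2440/(0.08206×0.02670) = 0.2440/0.0021910 = 111.4 K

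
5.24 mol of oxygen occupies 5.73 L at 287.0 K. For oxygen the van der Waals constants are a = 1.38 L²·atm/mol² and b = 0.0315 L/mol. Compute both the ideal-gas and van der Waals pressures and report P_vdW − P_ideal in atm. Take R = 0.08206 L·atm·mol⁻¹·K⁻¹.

Ideal: P_ideal = nRT/V = (5.24)(0.08206)(287.0)/5.73 = 21.5372 atm
vdW: P = nRT/(V − nb) − a n²/V² = 123.408/5.56494 − 37.8915/32.8329 = 22.1760 − 1.15407 = 21.0219 atm
ΔP = 21.0219 − 21.5372 = -0.515 atm

ΔP ≈ -0.515 atm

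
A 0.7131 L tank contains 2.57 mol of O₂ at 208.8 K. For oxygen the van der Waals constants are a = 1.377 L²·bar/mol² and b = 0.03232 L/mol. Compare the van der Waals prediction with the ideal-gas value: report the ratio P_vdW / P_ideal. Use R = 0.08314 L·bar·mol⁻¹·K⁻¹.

P_vdW / P_ideal ≈ 0.8460

Ideal: P_ideal = nRT/V = (2.57)(0.08314)(208.8)/0.7131 = 62.5638 bar
vdW: P = nRT/(V − nb) − a n²/V² = 44.6143/0.630038 − 9.09495/0.508512 = 70.8121 − 17.8854 = 52.9267 bar
Ratio = 52.9267/62.5638 = 0.8460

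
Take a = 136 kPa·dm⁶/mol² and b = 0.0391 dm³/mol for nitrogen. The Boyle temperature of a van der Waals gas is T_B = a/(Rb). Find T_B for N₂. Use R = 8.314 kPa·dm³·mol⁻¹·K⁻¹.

For a van der Waals gas the second virial coefficient B₂ = b − a/(RT) vanishes at T_B = a/(Rb).
T_B = 136/(8.314×0.0391) = 136/0.32508 = 418.4 K

T_B ≈ 418.4 K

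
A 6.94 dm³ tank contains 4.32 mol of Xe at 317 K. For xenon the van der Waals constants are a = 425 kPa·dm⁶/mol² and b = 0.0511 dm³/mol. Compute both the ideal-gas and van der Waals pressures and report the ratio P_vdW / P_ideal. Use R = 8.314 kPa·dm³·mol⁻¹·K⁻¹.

P_vdW / P_ideal ≈ 0.9325

Ideal: P_ideal = nRT/V = (4.32)(8.314)(317)/6.94 = 1640.57 kPa
vdW: P = nRT/(V − nb) − a n²/V² = 11385.5/6.71925 − 7931.52/48.1636 = 1694.46 − 164.679 = 1529.78 kPa
Ratio = 1529.78/1640.57 = 0.9325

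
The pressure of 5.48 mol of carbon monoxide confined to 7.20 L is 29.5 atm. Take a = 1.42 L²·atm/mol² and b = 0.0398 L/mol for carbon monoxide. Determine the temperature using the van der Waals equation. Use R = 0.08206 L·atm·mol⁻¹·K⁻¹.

T = (P + a n²/V²)(V − nb)/(nR)
P + a n²/V² = 29.5 + (1.42)(5.48)²/(7.20)² = 30.323 atm
V − nb = 7.20 − (5.48)(0.0398) = 6.9819 L
T = (30.323)(6.9819)/((5.48)(0.08206)) = 470.8 K

T ≈ 470.8 K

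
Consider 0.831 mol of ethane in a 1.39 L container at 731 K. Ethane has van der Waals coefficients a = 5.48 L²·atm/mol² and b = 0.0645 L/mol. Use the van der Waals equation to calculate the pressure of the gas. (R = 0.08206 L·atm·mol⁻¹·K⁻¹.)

P ≈ 35.34 atm

P = nRT/(V − nb) − a n²/V²
nRT/(V − nb) = (0.831)(0.08206)(731)/(1.39 − 0.831×0.0645) = 49.848/1.3364 = 37.300 atm
a n²/V² = (5.48)(0.831)²/(1.39)² = 1.9586 atm
P = 37.300 − 1.9586 = 35.34 atm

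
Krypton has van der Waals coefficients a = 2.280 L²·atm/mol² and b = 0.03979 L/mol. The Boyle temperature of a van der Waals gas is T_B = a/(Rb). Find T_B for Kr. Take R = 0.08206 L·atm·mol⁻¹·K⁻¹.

For a van der Waals gas the second virial coefficient B₂ = b − a/(RT) vanishes at T_B = a/(Rb).
T_B = 2.280/(0.08206×0.03979) = 2.280/0.0032652 = 698.3 K

T_B ≈ 698.3 K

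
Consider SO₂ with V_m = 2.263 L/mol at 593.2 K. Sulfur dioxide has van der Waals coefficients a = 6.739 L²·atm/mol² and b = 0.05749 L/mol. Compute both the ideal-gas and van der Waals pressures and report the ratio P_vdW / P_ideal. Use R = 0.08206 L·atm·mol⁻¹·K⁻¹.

P_vdW / P_ideal ≈ 0.9649

Ideal: P_ideal = RT/V_m = (0.08206)(593.2)/2.263 = 21.5104 atm
vdW: P = RT/(V_m − b) − a/V_m² = 48.6780/2.20551 − 6.739/5.12117 = 22.0711 − 1.31591 = 20.7552 atm
Ratio = 20.7552/21.5104 = 0.9649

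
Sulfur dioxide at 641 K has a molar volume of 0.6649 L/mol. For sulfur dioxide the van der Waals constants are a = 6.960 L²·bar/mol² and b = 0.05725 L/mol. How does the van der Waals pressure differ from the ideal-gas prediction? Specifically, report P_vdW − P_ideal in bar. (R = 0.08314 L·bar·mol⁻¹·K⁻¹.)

ΔP ≈ -8.192 bar

Ideal: P_ideal = RT/V_m = (0.08314)(641)/0.6649 = 80.1515 bar
vdW: P = RT/(V_m − b) − a/V_m² = 53.2927/0.607650 − 6.960/0.442092 = 87.7030 − 15.7433 = 71.9597 bar
ΔP = 71.9597 − 80.1515 = -8.192 bar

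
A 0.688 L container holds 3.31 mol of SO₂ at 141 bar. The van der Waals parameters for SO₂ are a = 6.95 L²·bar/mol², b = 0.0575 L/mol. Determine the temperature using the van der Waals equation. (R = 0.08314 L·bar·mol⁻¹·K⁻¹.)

T ≈ 545.9 K

T = (P + a n²/V²)(V − nb)/(nR)
P + a n²/V² = 141 + (6.95)(3.31)²/(0.688)² = 301.87 bar
V − nb = 0.688 − (3.31)(0.0575) = 0.49768 L
T = (301.87)(0.49768)/((3.31)(0.08314)) = 545.9 K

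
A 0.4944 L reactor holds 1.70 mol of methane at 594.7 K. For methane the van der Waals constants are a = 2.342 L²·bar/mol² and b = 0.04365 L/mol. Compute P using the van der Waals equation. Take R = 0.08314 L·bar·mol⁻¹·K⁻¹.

P ≈ 172.3 bar

P = nRT/(V − nb) − a n²/V²
nRT/(V − nb) = (1.70)(0.08314)(594.7)/(0.4944 − 1.70×0.04365) = 84.054/0.42020 = 200.03 bar
a n²/V² = (2.342)(1.70)²/(0.4944)² = 27.690 bar
P = 200.03 − 27.690 = 172.3 bar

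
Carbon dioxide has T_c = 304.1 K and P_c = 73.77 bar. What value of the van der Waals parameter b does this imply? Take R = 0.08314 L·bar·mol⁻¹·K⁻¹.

From T_c = 8a/(27Rb) and P_c = a/(27b²): b = R T_c/(8 P_c).
b = (0.08314)(304.1)/(8×73.77) = 25.283/590.16 = 0.04284 L/mol

b ≈ 0.04284 L/mol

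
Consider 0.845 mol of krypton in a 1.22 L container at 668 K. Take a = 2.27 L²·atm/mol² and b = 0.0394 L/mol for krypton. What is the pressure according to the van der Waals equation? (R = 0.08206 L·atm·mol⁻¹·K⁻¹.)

P ≈ 37.94 atm

P = nRT/(V − nb) − a n²/V²
nRT/(V − nb) = (0.845)(0.08206)(668)/(1.22 − 0.845×0.0394) = 46.320/1.1867 = 39.033 atm
a n²/V² = (2.27)(0.845)²/(1.22)² = 1.0890 atm
P = 39.033 − 1.0890 = 37.94 atm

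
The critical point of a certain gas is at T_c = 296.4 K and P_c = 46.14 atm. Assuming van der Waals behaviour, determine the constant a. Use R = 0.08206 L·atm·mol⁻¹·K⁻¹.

a ≈ 5.409 L²·atm/mol²

From T_c = 8a/(27Rb) and P_c = a/(27b²): a = 27 R² T_c²/(64 P_c).
a = 27×(0.08206)²×(296.4)²/(64×46.14) = 15973/2953.0 = 5.409 L²·atm/mol²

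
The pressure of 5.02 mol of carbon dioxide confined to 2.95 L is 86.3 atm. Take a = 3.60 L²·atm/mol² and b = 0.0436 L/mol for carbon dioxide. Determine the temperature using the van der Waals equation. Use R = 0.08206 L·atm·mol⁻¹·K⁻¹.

T ≈ 641.3 K

T = (P + a n²/V²)(V − nb)/(nR)
P + a n²/V² = 86.3 + (3.60)(5.02)²/(2.95)² = 96.725 atm
V − nb = 2.95 − (5.02)(0.0436) = 2.7311 L
T = (96.725)(2.7311)/((5.02)(0.08206)) = 641.3 K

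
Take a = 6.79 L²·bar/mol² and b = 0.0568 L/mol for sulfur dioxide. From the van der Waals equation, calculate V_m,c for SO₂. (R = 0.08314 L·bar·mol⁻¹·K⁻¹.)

V_m,c ≈ 0.1704 L/mol

For a van der Waals gas, V_m,c = 3b.
V_m,c = 3×0.0568 = 0.1704 L/mol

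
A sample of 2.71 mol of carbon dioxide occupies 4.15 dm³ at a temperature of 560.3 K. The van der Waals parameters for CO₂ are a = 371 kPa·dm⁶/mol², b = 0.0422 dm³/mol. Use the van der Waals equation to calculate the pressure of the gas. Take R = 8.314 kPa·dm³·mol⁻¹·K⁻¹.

P ≈ 2970 kPa

P = nRT/(V − nb) − a n²/V²
nRT/(V − nb) = (2.71)(8.314)(560.3)/(4.15 − 2.71×0.0422) = 12624/4.0356 = 3128.2 kPa
a n²/V² = (371)(2.71)²/(4.15)² = 158.20 kPa
P = 3128.2 − 158.20 = 2970 kPa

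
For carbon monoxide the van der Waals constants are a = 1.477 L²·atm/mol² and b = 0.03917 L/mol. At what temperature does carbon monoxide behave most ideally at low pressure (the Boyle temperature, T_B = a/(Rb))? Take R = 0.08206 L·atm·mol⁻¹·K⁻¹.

T_B ≈ 459.5 K

For a van der Waals gas the second virial coefficient B₂ = b − a/(RT) vanishes at T_B = a/(Rb).
T_B = 1.477/(0.08206×0.03917) = 1.477/0.0032143 = 459.5 K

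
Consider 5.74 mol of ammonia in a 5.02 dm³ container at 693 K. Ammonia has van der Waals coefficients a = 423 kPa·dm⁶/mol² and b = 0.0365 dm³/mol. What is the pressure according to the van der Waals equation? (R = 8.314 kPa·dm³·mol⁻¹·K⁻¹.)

P = nRT/(V − nb) − a n²/V²
nRT/(V − nb) = (5.74)(8.314)(693)/(5.02 − 5.74×0.0365) = 33072/4.8105 = 6875.0 kPa
a n²/V² = (423)(5.74)²/(5.02)² = 553.04 kPa
P = 6875.0 − 553.04 = 6322 kPa

P ≈ 6322 kPa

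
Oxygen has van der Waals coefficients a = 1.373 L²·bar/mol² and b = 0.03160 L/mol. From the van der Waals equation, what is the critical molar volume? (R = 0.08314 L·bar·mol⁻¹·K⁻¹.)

For a van der Waals gas, V_m,c = 3b.
V_m,c = 3×0.03160 = 0.09480 L/mol

V_m,c ≈ 0.09480 L/mol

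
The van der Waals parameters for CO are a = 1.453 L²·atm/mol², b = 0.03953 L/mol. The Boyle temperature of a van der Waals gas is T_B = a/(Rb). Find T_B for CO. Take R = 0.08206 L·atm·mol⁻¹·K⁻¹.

T_B ≈ 447.9 K

For a van der Waals gas the second virial coefficient B₂ = b − a/(RT) vanishes at T_B = a/(Rb).
T_B = 1.453/(0.08206×0.03953) = 1.453/0.0032438 = 447.9 K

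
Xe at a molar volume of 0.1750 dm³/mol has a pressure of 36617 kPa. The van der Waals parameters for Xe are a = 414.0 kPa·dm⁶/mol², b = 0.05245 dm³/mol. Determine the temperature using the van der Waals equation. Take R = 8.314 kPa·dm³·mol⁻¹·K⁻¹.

T ≈ 739.0 K

T = (P + a/V_m²)(V_m − b)/R
P + a/V_m² = 36617 + 414.0/(0.1750)² = 50135 kPa
V_m − b = 0.1750 − 0.05245 = 0.12255 dm³/mol
T = (50135)(0.12255)/8.314 = 739.0 K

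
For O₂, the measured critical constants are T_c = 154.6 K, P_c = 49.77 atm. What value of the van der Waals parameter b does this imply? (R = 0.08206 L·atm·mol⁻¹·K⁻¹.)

From T_c = 8a/(27Rb) and P_c = a/(27b²): b = R T_c/(8 P_c).
b = (0.08206)(154.6)/(8×49.77) = 12.686/398.16 = 0.03186 L/mol

b ≈ 0.03186 L/mol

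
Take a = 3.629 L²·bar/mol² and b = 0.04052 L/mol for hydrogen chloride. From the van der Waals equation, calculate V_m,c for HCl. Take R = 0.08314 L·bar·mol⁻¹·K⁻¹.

For a van der Waals gas, V_m,c = 3b.
V_m,c = 3×0.04052 = 0.1216 L/mol

V_m,c ≈ 0.1216 L/mol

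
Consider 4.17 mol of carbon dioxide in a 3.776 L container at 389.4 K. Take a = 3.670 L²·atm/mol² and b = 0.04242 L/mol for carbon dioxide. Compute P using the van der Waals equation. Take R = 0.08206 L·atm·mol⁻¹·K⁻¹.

P ≈ 32.55 atm

P = nRT/(V − nb) − a n²/V²
nRT/(V − nb) = (4.17)(0.08206)(389.4)/(3.776 − 4.17×0.04242) = 133.25/3.5991 = 37.023 atm
a n²/V² = (3.670)(4.17)²/(3.776)² = 4.4758 atm
P = 37.023 − 4.4758 = 32.55 atm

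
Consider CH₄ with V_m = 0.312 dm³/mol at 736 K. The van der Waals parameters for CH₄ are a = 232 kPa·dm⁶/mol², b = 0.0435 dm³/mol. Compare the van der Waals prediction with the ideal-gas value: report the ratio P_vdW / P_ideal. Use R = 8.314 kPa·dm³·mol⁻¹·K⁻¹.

P_vdW / P_ideal ≈ 1.040

Ideal: P_ideal = RT/V_m = (8.314)(736)/0.312 = 19612.5 kPa
vdW: P = RT/(V_m − b) − a/V_m² = 6119.10/0.268500 − 232/0.0973440 = 22789.9 − 2383.30 = 20406.6 kPa
Ratio = 20406.6/19612.5 = 1.040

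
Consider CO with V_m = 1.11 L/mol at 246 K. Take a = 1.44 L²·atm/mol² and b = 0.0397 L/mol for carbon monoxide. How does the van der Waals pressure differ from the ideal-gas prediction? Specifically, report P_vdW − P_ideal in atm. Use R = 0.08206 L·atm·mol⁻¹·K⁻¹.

Ideal: P_ideal = RT/V_m = (0.08206)(246)/1.11 = 18.1863 atm
vdW: P = RT/(V_m − b) − a/V_m² = 20.1868/1.07030 − 1.44/1.23210 = 18.8609 − 1.16874 = 17.6922 atm
ΔP = 17.6922 − 18.1863 = -0.494 atm

ΔP ≈ -0.494 atm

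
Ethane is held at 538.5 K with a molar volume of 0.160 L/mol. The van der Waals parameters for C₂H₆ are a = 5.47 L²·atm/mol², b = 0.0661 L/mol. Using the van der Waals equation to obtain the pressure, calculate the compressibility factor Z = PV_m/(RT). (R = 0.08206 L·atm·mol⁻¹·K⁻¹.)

Z ≈ 0.9303

P = RT/(V_m − b) − a/V_m² = (0.08206)(538.5)/(0.160 − 0.0661) − 5.47/(0.160)²
  = 44.189/0.093900 − 213.67 = 470.60 − 213.67 = 256.93 atm
Z = PV_m/(RT) = (256.93)(0.160)/((0.08206)(538.5)) = 41.109/44.189 = 0.9303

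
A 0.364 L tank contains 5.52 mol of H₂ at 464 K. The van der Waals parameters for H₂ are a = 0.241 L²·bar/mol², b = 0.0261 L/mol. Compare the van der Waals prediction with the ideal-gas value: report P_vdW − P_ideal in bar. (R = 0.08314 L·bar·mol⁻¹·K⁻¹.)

ΔP ≈ 327.8 bar

Ideal: P_ideal = nRT/V = (5.52)(0.08314)(464)/0.364 = 585.013 bar
vdW: P = nRT/(V − nb) − a n²/V² = 212.945/0.219928 − 7.34337/0.132496 = 968.249 − 55.4233 = 912.826 bar
ΔP = 912.826 − 585.013 = 327.8 bar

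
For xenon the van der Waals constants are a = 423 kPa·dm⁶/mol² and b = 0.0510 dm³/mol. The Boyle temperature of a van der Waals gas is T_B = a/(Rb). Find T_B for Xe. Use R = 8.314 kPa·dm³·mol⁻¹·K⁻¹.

T_B ≈ 997.6 K

For a van der Waals gas the second virial coefficient B₂ = b − a/(RT) vanishes at T_B = a/(Rb).
T_B = 423/(8.314×0.0510) = 423/0.42401 = 997.6 K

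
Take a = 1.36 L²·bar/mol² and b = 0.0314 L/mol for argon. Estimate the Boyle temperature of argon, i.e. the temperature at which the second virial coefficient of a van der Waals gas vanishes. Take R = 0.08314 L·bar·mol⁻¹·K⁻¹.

T_B ≈ 521.0 K

For a van der Waals gas the second virial coefficient B₂ = b − a/(RT) vanishes at T_B = a/(Rb).
T_B = 1.36/(0.08314×0.0314) = 1.36/0.0026106 = 521.0 K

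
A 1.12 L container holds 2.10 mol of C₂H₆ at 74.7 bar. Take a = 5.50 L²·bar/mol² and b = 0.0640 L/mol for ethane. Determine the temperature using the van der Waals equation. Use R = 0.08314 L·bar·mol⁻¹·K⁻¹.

T = (P + a n²/V²)(V − nb)/(nR)
P + a n²/V² = 74.7 + (5.50)(2.10)²/(1.12)² = 94.036 bar
V − nb = 1.12 − (2.10)(0.0640) = 0.98560 L
T = (94.036)(0.98560)/((2.10)(0.08314)) = 530.8 K

T ≈ 530.8 K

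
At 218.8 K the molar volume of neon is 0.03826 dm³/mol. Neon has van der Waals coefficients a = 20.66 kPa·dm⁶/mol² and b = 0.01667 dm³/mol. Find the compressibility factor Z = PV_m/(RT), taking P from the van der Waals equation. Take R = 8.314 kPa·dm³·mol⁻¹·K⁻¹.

P = RT/(V_m − b) − a/V_m² = (8.314)(218.8)/(0.03826 − 0.01667) − 20.66/(0.03826)²
  = 1819.1/0.021590 − 14114 = 84257 − 14114 = 70143 kPa
Z = PV_m/(RT) = (70143)(0.03826)/((8.314)(218.8)) = 2683.7/1819.1 = 1.475

Z ≈ 1.475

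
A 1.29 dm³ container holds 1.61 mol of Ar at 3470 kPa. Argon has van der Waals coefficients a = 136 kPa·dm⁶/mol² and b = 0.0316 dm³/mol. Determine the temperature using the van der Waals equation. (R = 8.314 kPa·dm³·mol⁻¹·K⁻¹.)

T = (P + a n²/V²)(V − nb)/(nR)
P + a n²/V² = 3470 + (136)(1.61)²/(1.29)² = 3681.8 kPa
V − nb = 1.29 − (1.61)(0.0316) = 1.2391 dm³
T = (3681.8)(1.2391)/((1.61)(8.314)) = 340.8 K

T ≈ 340.8 K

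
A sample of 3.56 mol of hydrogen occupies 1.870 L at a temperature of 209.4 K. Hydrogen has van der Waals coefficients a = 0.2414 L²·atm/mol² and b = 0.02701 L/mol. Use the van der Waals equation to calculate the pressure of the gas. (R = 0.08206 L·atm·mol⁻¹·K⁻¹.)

P = nRT/(V − nb) − a n²/V²
nRT/(V − nb) = (3.56)(0.08206)(209.4)/(1.870 − 3.56×0.02701) = 61.173/1.7738 = 34.487 atm
a n²/V² = (0.2414)(3.56)²/(1.870)² = 0.87489 atm
P = 34.487 − 0.87489 = 33.61 atm

P ≈ 33.61 atm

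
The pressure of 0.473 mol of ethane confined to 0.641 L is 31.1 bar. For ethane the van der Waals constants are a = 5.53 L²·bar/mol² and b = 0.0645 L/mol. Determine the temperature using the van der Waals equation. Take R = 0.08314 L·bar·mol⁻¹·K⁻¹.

T ≈ 529.5 K

T = (P + a n²/V²)(V − nb)/(nR)
P + a n²/V² = 31.1 + (5.53)(0.473)²/(0.641)² = 34.111 bar
V − nb = 0.641 − (0.473)(0.0645) = 0.61049 L
T = (34.111)(0.61049)/((0.473)(0.08314)) = 529.5 K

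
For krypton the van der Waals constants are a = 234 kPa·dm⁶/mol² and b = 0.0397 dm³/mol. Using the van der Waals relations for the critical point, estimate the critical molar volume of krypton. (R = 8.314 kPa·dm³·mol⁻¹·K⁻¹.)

V_m,c ≈ 0.1191 dm³/mol

For a van der Waals gas, V_m,c = 3b.
V_m,c = 3×0.0397 = 0.1191 dm³/mol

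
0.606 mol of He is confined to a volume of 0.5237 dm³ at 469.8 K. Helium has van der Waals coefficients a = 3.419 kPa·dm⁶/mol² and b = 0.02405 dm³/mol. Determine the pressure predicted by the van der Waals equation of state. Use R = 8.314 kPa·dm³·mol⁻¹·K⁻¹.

P = nRT/(V − nb) − a n²/V²
nRT/(V − nb) = (0.606)(8.314)(469.8)/(0.5237 − 0.606×0.02405) = 2367.0/0.50913 = 4649.1 kPa
a n²/V² = (3.419)(0.606)²/(0.5237)² = 4.5780 kPa
P = 4649.1 − 4.5780 = 4645 kPa

P ≈ 4645 kPa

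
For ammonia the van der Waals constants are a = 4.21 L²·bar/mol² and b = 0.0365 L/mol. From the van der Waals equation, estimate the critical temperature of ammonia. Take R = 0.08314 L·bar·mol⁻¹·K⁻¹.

T_c ≈ 411.1 K

For a van der Waals gas, T_c = 8a/(27Rb).
T_c = 8×4.21/(27×0.08314×0.0365) = 33.680/0.081934 = 411.1 K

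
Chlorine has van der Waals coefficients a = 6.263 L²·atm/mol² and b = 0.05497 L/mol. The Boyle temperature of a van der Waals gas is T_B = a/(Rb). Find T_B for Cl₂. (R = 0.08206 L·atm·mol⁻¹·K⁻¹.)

For a van der Waals gas the second virial coefficient B₂ = b − a/(RT) vanishes at T_B = a/(Rb).
T_B = 6.263/(0.08206×0.05497) = 6.263/0.0045108 = 1388 K

T_B ≈ 1388 K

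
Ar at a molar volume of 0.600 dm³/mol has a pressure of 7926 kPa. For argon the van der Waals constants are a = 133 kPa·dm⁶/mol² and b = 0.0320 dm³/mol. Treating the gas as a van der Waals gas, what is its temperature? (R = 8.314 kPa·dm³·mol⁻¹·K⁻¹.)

T ≈ 566.7 K

T = (P + a/V_m²)(V_m − b)/R
P + a/V_m² = 7926 + 133/(0.600)² = 8295.4 kPa
V_m − b = 0.600 − 0.0320 = 0.56800 dm³/mol
T = (8295.4)(0.56800)/8.314 = 566.7 K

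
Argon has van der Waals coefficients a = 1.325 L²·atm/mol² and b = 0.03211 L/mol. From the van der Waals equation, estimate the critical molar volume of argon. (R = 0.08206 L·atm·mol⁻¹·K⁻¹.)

For a van der Waals gas, V_m,c = 3b.
V_m,c = 3×0.03211 = 0.09633 L/mol

V_m,c ≈ 0.09633 L/mol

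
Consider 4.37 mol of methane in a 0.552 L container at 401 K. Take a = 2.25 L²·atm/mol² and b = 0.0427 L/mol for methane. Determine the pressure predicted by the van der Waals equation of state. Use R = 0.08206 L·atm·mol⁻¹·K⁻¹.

P = nRT/(V − nb) − a n²/V²
nRT/(V − nb) = (4.37)(0.08206)(401)/(0.552 − 4.37×0.0427) = 143.80/0.36540 = 393.54 atm
a n²/V² = (2.25)(4.37)²/(0.552)² = 141.02 atm
P = 393.54 − 141.02 = 252.5 atm

P ≈ 252.5 atm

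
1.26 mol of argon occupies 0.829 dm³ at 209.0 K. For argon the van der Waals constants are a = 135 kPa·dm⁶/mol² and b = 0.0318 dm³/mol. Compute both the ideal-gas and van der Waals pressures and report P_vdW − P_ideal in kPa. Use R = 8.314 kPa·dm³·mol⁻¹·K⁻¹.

Ideal: P_ideal = nRT/V = (1.26)(8.314)(209.0)/0.829 = 2641.02 kPa
vdW: P = nRT/(V − nb) − a n²/V² = 2189.41/0.788932 − 214.326/0.687241 = 2775.16 − 311.864 = 2463.30 kPa
ΔP = 2463.30 − 2641.02 = -177.7 kPa

ΔP ≈ -177.7 kPa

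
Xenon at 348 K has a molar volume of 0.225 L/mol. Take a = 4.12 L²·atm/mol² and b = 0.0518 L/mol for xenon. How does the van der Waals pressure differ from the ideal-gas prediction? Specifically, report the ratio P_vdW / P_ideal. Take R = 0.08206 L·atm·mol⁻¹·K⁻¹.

P_vdW / P_ideal ≈ 0.6579

Ideal: P_ideal = RT/V_m = (0.08206)(348)/0.225 = 126.919 atm
vdW: P = RT/(V_m − b) − a/V_m² = 28.5569/0.173200 − 4.12/0.0506250 = 164.878 − 81.3827 = 83.495 atm
Ratio = 83.495/126.919 = 0.6579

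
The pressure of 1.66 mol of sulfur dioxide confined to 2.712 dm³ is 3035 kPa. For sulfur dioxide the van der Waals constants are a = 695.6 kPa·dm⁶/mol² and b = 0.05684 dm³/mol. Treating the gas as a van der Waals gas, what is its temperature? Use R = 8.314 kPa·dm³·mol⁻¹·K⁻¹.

T ≈ 625.1 K

T = (P + a n²/V²)(V − nb)/(nR)
P + a n²/V² = 3035 + (695.6)(1.66)²/(2.712)² = 3295.6 kPa
V − nb = 2.712 − (1.66)(0.05684) = 2.6176 dm³
T = (3295.6)(2.6176)/((1.66)(8.314)) = 625.1 K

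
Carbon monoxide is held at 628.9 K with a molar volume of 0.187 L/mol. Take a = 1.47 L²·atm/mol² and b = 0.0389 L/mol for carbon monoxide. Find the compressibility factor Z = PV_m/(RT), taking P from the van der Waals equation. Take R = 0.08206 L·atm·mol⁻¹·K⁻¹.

P = RT/(V_m − b) − a/V_m² = (0.08206)(628.9)/(0.187 − 0.0389) − 1.47/(0.187)²
  = 51.608/0.14810 − 42.037 = 348.47 − 42.037 = 306.43 atm
Z = PV_m/(RT) = (306.43)(0.187)/((0.08206)(628.9)) = 57.302/51.608 = 1.110

Z ≈ 1.110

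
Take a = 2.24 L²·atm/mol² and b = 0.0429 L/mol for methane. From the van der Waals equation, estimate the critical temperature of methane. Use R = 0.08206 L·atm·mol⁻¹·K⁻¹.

For a van der Waals gas, T_c = 8a/(27Rb).
T_c = 8×2.24/(27×0.08206×0.0429) = 17.920/0.095050 = 188.5 K

T_c ≈ 188.5 K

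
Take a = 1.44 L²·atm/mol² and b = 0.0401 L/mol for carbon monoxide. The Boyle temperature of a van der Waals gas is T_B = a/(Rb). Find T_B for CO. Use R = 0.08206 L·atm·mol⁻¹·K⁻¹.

For a van der Waals gas the second virial coefficient B₂ = b − a/(RT) vanishes at T_B = a/(Rb).
T_B = 1.44/(0.08206×0.0401) = 1.44/0.0032906 = 437.6 K

T_B ≈ 437.6 K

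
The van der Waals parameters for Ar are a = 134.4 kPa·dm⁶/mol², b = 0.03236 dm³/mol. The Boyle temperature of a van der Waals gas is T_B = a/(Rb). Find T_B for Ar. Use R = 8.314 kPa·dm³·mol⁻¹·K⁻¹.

For a van der Waals gas the second virial coefficient B₂ = b − a/(RT) vanishes at T_B = a/(Rb).
T_B = 134.4/(8.314×0.03236) = 134.4/0.26904 = 499.6 K

T_B ≈ 499.6 K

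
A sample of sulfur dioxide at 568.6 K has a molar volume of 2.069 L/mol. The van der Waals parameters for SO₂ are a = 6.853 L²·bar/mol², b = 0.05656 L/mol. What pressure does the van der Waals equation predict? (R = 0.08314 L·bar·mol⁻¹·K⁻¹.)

P ≈ 21.89 bar

P = RT/(V_m − b) − a/V_m²
RT/(V_m − b) = (0.08314)(568.6)/(2.069 − 0.05656) = 47.273/2.0124 = 23.491 bar
a/V_m² = 6.853/(2.069)² = 1.6009 bar
P = 23.491 − 1.6009 = 21.89 bar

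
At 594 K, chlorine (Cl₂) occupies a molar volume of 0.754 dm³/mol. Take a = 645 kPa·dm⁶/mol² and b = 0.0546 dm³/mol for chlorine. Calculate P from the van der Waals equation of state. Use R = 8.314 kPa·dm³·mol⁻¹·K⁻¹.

P = RT/(V_m − b) − a/V_m²
RT/(V_m − b) = (8.314)(594)/(0.754 − 0.0546) = 4938.5/0.69940 = 7061.1 kPa
a/V_m² = 645/(0.754)² = 1134.5 kPa
P = 7061.1 − 1134.5 = 5927 kPa

P ≈ 5927 kPa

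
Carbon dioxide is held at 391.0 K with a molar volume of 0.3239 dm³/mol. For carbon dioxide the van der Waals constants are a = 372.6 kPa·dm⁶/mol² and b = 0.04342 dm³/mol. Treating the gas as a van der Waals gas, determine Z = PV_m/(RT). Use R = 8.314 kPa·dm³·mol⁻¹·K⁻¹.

Z ≈ 0.8009

P = RT/(V_m − b) − a/V_m² = (8.314)(391.0)/(0.3239 − 0.04342) − 372.6/(0.3239)²
  = 3250.8/0.28048 − 3551.6 = 11590 − 3551.6 = 8038 kPa
Z = PV_m/(RT) = (8038)(0.3239)/((8.314)(391.0)) = 2603.5/3250.8 = 0.8009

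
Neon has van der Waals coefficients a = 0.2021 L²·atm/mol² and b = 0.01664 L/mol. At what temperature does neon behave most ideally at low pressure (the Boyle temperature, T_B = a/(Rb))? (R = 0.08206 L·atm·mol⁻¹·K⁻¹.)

T_B ≈ 148.0 K

For a van der Waals gas the second virial coefficient B₂ = b − a/(RT) vanishes at T_B = a/(Rb).
T_B = 0.2021/(0.08206×0.01664) = 0.2021/0.0013655 = 148.0 K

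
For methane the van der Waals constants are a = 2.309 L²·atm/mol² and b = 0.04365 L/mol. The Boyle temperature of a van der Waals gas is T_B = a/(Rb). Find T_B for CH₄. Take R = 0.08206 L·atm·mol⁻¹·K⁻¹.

For a van der Waals gas the second virial coefficient B₂ = b − a/(RT) vanishes at T_B = a/(Rb).
T_B = 2.309/(0.08206×0.04365) = 2.309/0.0035819 = 644.6 K

T_B ≈ 644.6 K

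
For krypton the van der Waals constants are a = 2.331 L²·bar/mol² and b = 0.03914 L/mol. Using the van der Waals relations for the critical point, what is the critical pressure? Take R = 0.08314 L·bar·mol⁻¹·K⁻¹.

For a van der Waals gas, P_c = a/(27b²).
P_c = 2.331/(27×(0.03914)²) = 2.331/0.041362 = 56.36 bar

P_c ≈ 56.36 bar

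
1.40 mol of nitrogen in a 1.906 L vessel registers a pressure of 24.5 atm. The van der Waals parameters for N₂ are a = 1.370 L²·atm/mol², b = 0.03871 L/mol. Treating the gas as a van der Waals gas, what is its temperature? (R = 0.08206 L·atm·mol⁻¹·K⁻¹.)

T = (P + a n²/V²)(V − nb)/(nR)
P + a n²/V² = 24.5 + (1.370)(1.40)²/(1.906)² = 25.239 atm
V − nb = 1.906 − (1.40)(0.03871) = 1.8518 L
T = (25.239)(1.8518)/((1.40)(0.08206)) = 406.8 K

T ≈ 406.8 K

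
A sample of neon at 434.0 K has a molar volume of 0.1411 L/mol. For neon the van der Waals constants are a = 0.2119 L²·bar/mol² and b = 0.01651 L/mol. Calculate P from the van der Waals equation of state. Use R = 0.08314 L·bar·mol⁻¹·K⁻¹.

P = RT/(V_m − b) − a/V_m²
RT/(V_m − b) = (0.08314)(434.0)/(0.1411 − 0.01651) = 36.083/0.12459 = 289.61 bar
a/V_m² = 0.2119/(0.1411)² = 10.643 bar
P = 289.61 − 10.643 = 279.0 bar

P ≈ 279.0 bar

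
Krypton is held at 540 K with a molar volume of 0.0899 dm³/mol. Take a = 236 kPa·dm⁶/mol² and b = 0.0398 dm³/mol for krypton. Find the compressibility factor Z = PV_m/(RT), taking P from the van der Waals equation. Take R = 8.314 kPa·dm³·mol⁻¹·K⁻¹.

Z ≈ 1.210

P = RT/(V_m − b) − a/V_m² = (8.314)(540)/(0.0899 − 0.0398) − 236/(0.0899)²
  = 4489.6/0.050100 − 29201 = 89613 − 29201 = 60412 kPa
Z = PV_m/(RT) = (60412)(0.0899)/((8.314)(540)) = 5431.0/4489.6 = 1.210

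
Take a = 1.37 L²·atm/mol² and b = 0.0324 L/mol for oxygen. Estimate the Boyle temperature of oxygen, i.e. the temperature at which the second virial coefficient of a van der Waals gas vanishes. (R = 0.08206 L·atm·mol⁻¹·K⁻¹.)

For a van der Waals gas the second virial coefficient B₂ = b − a/(RT) vanishes at T_B = a/(Rb).
T_B = 1.37/(0.08206×0.0324) = 1.37/0.0026587 = 515.3 K

T_B ≈ 515.3 K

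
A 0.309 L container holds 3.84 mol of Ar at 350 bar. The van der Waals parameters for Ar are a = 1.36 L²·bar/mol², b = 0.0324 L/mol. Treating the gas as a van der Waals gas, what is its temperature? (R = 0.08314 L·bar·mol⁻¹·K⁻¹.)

T ≈ 323.8 K

T = (P + a n²/V²)(V − nb)/(nR)
P + a n²/V² = 350 + (1.36)(3.84)²/(0.309)² = 560.03 bar
V − nb = 0.309 − (3.84)(0.0324) = 0.18458 L
T = (560.03)(0.18458)/((3.84)(0.08314)) = 323.8 K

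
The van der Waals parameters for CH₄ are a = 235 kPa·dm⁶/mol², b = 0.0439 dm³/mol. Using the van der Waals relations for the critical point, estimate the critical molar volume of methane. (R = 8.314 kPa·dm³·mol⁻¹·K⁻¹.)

For a van der Waals gas, V_m,c = 3b.
V_m,c = 3×0.0439 = 0.1317 dm³/mol

V_m,c ≈ 0.1317 dm³/mol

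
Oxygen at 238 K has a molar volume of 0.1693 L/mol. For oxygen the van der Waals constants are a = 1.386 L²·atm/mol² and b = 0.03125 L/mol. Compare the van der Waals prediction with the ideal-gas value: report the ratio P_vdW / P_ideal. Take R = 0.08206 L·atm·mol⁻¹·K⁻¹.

Ideal: P_ideal = RT/V_m = (0.08206)(238)/0.1693 = 115.359 atm
vdW: P = RT/(V_m − b) − a/V_m² = 19.5303/0.138050 − 1.386/0.0286625 = 141.473 − 48.3559 = 93.117 atm
Ratio = 93.117/115.359 = 0.8072

P_vdW / P_ideal ≈ 0.8072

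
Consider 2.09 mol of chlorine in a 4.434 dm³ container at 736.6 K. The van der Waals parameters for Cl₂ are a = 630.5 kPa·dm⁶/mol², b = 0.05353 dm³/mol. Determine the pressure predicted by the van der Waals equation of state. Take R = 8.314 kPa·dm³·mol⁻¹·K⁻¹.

P = nRT/(V − nb) − a n²/V²
nRT/(V − nb) = (2.09)(8.314)(736.6)/(4.434 − 2.09×0.05353) = 12799/4.3221 = 2961.3 kPa
a n²/V² = (630.5)(2.09)²/(4.434)² = 140.08 kPa
P = 2961.3 − 140.08 = 2821 kPa

P ≈ 2821 kPa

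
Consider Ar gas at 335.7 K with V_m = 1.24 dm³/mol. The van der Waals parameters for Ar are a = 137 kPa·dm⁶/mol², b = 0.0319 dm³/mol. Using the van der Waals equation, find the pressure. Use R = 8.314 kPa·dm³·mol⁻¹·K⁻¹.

P ≈ 2221 kPa

P = RT/(V_m − b) − a/V_m²
RT/(V_m − b) = (8.314)(335.7)/(1.24 − 0.0319) = 2791.0/1.2081 = 2310.2 kPa
a/V_m² = 137/(1.24)² = 89.100 kPa
P = 2310.2 − 89.100 = 2221 kPa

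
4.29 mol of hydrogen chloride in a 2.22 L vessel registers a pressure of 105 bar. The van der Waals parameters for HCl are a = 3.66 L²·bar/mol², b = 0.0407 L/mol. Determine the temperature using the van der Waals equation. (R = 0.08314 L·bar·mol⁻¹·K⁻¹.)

T ≈ 680.5 K

T = (P + a n²/V²)(V − nb)/(nR)
P + a n²/V² = 105 + (3.66)(4.29)²/(2.22)² = 118.67 bar
V − nb = 2.22 − (4.29)(0.0407) = 2.0454 L
T = (118.67)(2.0454)/((4.29)(0.08314)) = 680.5 K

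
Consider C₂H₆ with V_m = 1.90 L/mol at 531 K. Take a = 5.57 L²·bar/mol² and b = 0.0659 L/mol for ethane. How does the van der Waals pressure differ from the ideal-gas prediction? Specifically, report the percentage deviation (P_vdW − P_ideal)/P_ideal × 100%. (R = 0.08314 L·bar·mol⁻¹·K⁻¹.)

Ideal: P_ideal = RT/V_m = (0.08314)(531)/1.90 = 23.2354 bar
vdW: P = RT/(V_m − b) − a/V_m² = 44.1473/1.83410 − 5.57/3.61000 = 24.0703 − 1.54294 = 22.5274 bar
% deviation = (22.5274 − 23.2354)/23.2354 × 100% = -3.05%

-3.05 %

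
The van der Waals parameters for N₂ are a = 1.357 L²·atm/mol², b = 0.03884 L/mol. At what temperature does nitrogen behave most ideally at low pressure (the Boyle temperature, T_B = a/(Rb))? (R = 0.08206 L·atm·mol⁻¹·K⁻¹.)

T_B ≈ 425.8 K

For a van der Waals gas the second virial coefficient B₂ = b − a/(RT) vanishes at T_B = a/(Rb).
T_B = 1.357/(0.08206×0.03884) = 1.357/0.0031872 = 425.8 K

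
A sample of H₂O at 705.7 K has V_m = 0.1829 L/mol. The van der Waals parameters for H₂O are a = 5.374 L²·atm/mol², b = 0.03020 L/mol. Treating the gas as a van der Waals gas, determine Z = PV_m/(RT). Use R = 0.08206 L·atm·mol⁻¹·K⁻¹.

P = RT/(V_m − b) − a/V_m² = (0.08206)(705.7)/(0.1829 − 0.03020) − 5.374/(0.1829)²
  = 57.910/0.15270 − 160.65 = 379.24 − 160.65 = 218.59 atm
Z = PV_m/(RT) = (218.59)(0.1829)/((0.08206)(705.7)) = 39.980/57.910 = 0.6904

Z ≈ 0.6904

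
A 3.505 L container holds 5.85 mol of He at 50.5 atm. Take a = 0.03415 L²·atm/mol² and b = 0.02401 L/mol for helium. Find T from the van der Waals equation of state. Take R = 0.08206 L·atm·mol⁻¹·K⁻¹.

T = (P + a n²/V²)(V − nb)/(nR)
P + a n²/V² = 50.5 + (0.03415)(5.85)²/(3.505)² = 50.595 atm
V − nb = 3.505 − (5.85)(0.02401) = 3.3645 L
T = (50.595)(3.3645)/((5.85)(0.08206)) = 354.6 K

T ≈ 354.6 K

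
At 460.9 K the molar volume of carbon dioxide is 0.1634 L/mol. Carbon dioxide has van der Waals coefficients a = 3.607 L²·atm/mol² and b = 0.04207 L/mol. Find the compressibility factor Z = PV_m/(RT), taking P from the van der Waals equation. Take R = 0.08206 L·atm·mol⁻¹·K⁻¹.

Z ≈ 0.7631

P = RT/(V_m − b) − a/V_m² = (0.08206)(460.9)/(0.1634 − 0.04207) − 3.607/(0.1634)²
  = 37.821/0.12133 − 135.10 = 311.72 − 135.10 = 176.62 atm
Z = PV_m/(RT) = (176.62)(0.1634)/((0.08206)(460.9)) = 28.860/37.821 = 0.7631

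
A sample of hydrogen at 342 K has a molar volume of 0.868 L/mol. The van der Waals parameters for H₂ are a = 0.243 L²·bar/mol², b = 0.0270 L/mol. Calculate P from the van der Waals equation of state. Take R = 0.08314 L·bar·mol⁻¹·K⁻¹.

P ≈ 33.49 bar

P = RT/(V_m − b) − a/V_m²
RT/(V_m − b) = (0.08314)(342)/(0.868 − 0.0270) = 28.434/0.84100 = 33.810 bar
a/V_m² = 0.243/(0.868)² = 0.32253 bar
P = 33.810 − 0.32253 = 33.49 bar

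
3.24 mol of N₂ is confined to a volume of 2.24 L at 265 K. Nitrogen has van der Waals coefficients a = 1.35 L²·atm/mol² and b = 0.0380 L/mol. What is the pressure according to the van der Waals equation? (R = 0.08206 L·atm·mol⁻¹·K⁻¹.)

P = nRT/(V − nb) − a n²/V²
nRT/(V − nb) = (3.24)(0.08206)(265)/(2.24 − 3.24×0.0380) = 70.457/2.1169 = 33.283 atm
a n²/V² = (1.35)(3.24)²/(2.24)² = 2.8244 atm
P = 33.283 − 2.8244 = 30.46 atm

P ≈ 30.46 atm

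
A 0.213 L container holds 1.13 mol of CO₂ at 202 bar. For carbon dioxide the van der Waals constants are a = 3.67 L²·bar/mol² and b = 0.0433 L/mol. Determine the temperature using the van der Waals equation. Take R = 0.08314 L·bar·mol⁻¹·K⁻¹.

T = (P + a n²/V²)(V − nb)/(nR)
P + a n²/V² = 202 + (3.67)(1.13)²/(0.213)² = 305.29 bar
V − nb = 0.213 − (1.13)(0.0433) = 0.16407 L
T = (305.29)(0.16407)/((1.13)(0.08314)) = 533.2 K

T ≈ 533.2 K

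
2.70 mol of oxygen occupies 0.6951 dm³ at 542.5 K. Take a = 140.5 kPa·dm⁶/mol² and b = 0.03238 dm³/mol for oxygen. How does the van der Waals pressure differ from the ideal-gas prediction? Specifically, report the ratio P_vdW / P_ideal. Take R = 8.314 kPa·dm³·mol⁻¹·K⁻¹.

Ideal: P_ideal = nRT/V = (2.70)(8.314)(542.5)/0.6951 = 17519.7 kPa
vdW: P = nRT/(V − nb) − a n²/V² = 12177.9/0.607674 − 1024.25/0.483164 = 20040.2 − 2119.88 = 17920.3 kPa
Ratio = 17920.3/17519.7 = 1.023

P_vdW / P_ideal ≈ 1.023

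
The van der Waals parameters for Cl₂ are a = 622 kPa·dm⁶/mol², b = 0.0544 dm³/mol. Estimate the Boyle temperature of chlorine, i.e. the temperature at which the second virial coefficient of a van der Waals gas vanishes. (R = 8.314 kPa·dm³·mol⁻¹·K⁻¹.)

T_B ≈ 1375 K

For a van der Waals gas the second virial coefficient B₂ = b − a/(RT) vanishes at T_B = a/(Rb).
T_B = 622/(8.314×0.0544) = 622/0.45228 = 1375 K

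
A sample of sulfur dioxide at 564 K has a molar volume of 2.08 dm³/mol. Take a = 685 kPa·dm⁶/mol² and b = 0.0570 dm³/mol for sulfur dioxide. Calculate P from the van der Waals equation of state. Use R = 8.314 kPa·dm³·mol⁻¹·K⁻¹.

P ≈ 2160 kPa

P = RT/(V_m − b) − a/V_m²
RT/(V_m − b) = (8.314)(564)/(2.08 − 0.0570) = 4689.1/2.0230 = 2317.9 kPa
a/V_m² = 685/(2.08)² = 158.33 kPa
P = 2317.9 − 158.33 = 2160 kPa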